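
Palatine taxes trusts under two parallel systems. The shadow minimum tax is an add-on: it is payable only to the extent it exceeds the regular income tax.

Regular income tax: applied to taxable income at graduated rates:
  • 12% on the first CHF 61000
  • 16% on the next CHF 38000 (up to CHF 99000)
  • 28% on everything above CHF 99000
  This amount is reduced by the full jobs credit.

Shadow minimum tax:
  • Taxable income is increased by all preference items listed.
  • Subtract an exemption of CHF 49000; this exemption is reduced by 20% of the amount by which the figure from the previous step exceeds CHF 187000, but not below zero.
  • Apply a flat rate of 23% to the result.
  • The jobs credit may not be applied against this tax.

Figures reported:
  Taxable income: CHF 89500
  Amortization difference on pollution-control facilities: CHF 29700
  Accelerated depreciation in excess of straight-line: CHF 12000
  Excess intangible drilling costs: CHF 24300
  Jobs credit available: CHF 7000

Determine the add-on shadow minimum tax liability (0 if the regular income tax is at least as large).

CHF 19615

Shadow minimum tax:
  Adjusted income: CHF 89500 + CHF 29700 + CHF 12000 + CHF 24300 = CHF 155500
  Exemption: CHF 155500 ≤ CHF 187000, so full CHF 49000 applies
  Base: CHF 155500 − CHF 49000 = CHF 106500
  CHF 106500 × 23% = CHF 24495

Regular income tax:
  CHF 61000 × 12% = CHF 7320
  CHF 28500 × 16% = CHF 4560
  → CHF 11880
  Less jobs credit CHF 7000 → CHF 4880

Excess of shadow minimum tax over regular income tax: CHF 24495 − CHF 4880 = CHF 19615.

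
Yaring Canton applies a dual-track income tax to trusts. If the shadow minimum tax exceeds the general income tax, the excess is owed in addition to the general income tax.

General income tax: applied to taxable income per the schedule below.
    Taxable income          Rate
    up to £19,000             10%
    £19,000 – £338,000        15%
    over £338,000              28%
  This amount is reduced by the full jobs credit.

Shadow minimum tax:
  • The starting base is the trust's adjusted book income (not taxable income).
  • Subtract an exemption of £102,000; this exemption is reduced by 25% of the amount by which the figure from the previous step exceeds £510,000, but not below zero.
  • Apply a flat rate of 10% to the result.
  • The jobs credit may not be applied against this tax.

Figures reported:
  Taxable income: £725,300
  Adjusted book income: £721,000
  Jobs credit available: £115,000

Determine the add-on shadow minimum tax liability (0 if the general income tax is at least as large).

£23,981

General income tax:
  £19,000 × 10% = £1,900
  £319,000 × 15% = £47,850
  £387,300 × 28% = £108,444
  → £158,194
  Less jobs credit £115,000 → £43,194

Shadow minimum tax:
  Base (adjusted book income): £721,000
  Exemption: £102,000 − 25% × (£721,000 − £510,000) = £102,000 − £52,750 = £49,250
  Base: £721,000 − £49,250 = £671,750
  £671,750 × 10% = £67,175

Excess of shadow minimum tax over general income tax: £67,175 − £43,194 = £23,981.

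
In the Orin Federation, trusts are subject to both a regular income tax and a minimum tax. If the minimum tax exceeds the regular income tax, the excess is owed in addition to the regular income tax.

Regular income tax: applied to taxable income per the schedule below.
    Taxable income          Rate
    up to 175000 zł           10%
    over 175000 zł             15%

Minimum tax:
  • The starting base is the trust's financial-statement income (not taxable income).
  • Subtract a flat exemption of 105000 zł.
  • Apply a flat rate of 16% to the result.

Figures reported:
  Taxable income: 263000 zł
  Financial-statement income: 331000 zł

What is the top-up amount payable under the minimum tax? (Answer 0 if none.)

Regular income tax:
  175000 zł × 10% = 17500 zł
  88000 zł × 15% = 13200 zł
  → 30700 zł

Minimum tax:
  Base (financial-statement income): 331000 zł
  Less exemption 105000 zł → base 226000 zł
  226000 zł × 16% = 36160 zł

Excess of minimum tax over regular income tax: 36160 zł − 30700 zł = 5460 zł.

5460 zł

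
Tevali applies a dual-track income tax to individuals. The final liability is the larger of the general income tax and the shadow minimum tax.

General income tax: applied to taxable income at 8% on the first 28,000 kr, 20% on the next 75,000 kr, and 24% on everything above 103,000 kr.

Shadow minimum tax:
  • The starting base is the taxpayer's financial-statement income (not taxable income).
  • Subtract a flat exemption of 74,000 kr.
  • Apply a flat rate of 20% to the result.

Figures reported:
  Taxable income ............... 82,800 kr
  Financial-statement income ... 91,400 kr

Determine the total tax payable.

General income tax:
  28,000 kr × 8% = 2,240 kr
  54,800 kr × 20% = 10,960 kr
  → 13,200 kr

Shadow minimum tax:
  Base (financial-statement income): 91,400 kr
  Less exemption 74,000 kr → base 17,400 kr
  17,400 kr × 20% = 3,480 kr

13,200 kr > 3,480 kr, so the general income tax governs.

13,200 kr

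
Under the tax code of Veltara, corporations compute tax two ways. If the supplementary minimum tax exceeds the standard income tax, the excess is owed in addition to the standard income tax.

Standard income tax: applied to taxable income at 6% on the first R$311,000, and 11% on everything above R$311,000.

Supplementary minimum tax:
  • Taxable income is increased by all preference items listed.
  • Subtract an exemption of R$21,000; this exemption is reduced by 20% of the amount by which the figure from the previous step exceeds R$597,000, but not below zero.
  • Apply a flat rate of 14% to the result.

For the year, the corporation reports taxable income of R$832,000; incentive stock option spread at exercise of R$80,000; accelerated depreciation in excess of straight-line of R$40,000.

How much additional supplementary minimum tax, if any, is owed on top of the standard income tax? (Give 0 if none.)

R$57,310

Standard income tax:
  R$311,000 × 6% = R$18,660
  R$521,000 × 11% = R$57,310
  → R$75,970

Supplementary minimum tax:
  Adjusted income: R$832,000 + R$80,000 + R$40,000 = R$952,000
  Exemption: 20% × (R$952,000 − R$597,000) = R$71,000 ≥ R$21,000, so the exemption is fully phased out
  Base: R$952,000 − R$0 = R$952,000
  R$952,000 × 14% = R$133,280

Excess of supplementary minimum tax over standard income tax: R$133,280 − R$75,970 = R$57,310.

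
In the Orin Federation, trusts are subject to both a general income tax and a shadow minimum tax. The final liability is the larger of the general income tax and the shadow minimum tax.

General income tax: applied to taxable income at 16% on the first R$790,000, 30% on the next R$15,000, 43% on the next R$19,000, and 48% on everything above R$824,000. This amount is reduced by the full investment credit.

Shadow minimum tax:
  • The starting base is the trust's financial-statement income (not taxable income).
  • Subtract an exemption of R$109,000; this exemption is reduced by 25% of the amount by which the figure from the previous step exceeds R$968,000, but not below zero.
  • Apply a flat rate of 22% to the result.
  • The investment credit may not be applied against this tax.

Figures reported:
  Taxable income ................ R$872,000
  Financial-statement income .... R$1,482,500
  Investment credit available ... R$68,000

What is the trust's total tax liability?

Shadow minimum tax:
  Base (financial-statement income): R$1,482,500
  Exemption: 25% × (R$1,482,500 − R$968,000) = R$128,625 ≥ R$109,000, so the exemption is fully phased out
  Base: R$1,482,500 − R$0 = R$1,482,500
  R$1,482,500 × 22% = R$326,150

General income tax:
  R$790,000 × 16% = R$126,400
  R$15,000 × 30% = R$4,500
  R$19,000 × 43% = R$8,170
  R$48,000 × 48% = R$23,040
  → R$162,110
  Less investment credit R$68,000 → R$94,110

R$326,150 > R$94,110, so the shadow minimum tax is the binding amount.

R$326,150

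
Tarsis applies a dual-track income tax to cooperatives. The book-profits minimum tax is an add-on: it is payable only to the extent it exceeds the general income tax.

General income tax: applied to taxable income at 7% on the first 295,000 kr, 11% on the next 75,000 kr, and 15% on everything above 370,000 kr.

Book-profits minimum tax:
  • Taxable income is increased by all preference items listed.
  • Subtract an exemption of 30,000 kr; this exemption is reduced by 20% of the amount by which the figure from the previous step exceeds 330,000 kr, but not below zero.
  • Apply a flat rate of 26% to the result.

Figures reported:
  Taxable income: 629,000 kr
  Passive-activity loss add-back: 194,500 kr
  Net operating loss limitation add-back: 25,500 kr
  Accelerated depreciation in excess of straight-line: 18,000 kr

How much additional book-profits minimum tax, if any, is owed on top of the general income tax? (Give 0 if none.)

Book-profits minimum tax:
  Adjusted income: 629,000 kr + 194,500 kr + 25,500 kr + 18,000 kr = 867,000 kr
  Exemption: 20% × (867,000 kr − 330,000 kr) = 107,400 kr ≥ 30,000 kr, so the exemption is fully phased out
  Base: 867,000 kr − 0 kr = 867,000 kr
  867,000 kr × 26% = 225,420 kr

General income tax:
  295,000 kr × 7% = 20,650 kr
  75,000 kr × 11% = 8,250 kr
  259,000 kr × 15% = 38,850 kr
  → 67,750 kr

Excess of book-profits minimum tax over general income tax: 225,420 kr − 67,750 kr = 157,670 kr.

157,670 kr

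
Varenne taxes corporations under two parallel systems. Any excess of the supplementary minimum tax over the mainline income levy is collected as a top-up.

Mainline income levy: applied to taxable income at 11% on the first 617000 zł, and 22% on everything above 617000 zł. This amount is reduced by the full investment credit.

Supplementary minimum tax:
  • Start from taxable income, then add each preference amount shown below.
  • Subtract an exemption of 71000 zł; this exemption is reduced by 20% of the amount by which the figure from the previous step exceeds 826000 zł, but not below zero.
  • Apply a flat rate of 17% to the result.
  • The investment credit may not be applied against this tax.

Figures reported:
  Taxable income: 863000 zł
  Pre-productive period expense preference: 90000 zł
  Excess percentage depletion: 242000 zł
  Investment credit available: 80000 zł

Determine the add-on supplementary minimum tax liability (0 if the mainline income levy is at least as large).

Mainline income levy:
  617000 zł × 11% = 67870 zł
  246000 zł × 22% = 54120 zł
  → 121990 zł
  Less investment credit 80000 zł → 41990 zł

Supplementary minimum tax:
  Adjusted income: 863000 zł + 90000 zł + 242000 zł = 1195000 zł
  Exemption: 20% × (1195000 zł − 826000 zł) = 73800 zł ≥ 71000 zł, so the exemption is fully phased out
  Base: 1195000 zł − 0 zł = 1195000 zł
  1195000 zł × 17% = 203150 zł

Excess of supplementary minimum tax over mainline income levy: 203150 zł − 41990 zł = 161160 zł.

161160 zł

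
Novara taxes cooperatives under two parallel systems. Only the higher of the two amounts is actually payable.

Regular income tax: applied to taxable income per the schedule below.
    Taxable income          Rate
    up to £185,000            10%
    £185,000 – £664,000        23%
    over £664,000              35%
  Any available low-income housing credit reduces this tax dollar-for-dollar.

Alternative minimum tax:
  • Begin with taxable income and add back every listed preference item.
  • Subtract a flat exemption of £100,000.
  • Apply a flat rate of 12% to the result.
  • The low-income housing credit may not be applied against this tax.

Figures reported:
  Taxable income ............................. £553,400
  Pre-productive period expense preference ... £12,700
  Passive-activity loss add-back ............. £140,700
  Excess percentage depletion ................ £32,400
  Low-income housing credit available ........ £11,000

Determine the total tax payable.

£92,232

Regular income tax:
  £185,000 × 10% = £18,500
  £368,400 × 23% = £84,732
  → £103,232
  Less low-income housing credit £11,000 → £92,232

Alternative minimum tax:
  Adjusted income: £553,400 + £12,700 + £140,700 + £32,400 = £739,200
  Less exemption £100,000 → base £639,200
  £639,200 × 12% = £76,704

£92,232 > £76,704, so the regular income tax governs.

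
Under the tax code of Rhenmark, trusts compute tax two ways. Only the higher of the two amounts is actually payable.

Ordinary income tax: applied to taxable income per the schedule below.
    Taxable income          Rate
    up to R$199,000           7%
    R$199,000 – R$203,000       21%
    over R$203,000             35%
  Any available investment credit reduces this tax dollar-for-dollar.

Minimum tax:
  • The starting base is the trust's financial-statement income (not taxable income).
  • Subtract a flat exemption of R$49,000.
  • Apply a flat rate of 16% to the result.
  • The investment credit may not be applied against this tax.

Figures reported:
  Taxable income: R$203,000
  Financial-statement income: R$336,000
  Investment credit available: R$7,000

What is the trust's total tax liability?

R$45,920

Ordinary income tax:
  R$199,000 × 7% = R$13,930
  R$4,000 × 21% = R$840
  → R$14,770
  Less investment credit R$7,000 → R$7,770

Minimum tax:
  Base (financial-statement income): R$336,000
  Less exemption R$49,000 → base R$287,000
  R$287,000 × 16% = R$45,920

R$45,920 > R$7,770, so the minimum tax is the binding amount.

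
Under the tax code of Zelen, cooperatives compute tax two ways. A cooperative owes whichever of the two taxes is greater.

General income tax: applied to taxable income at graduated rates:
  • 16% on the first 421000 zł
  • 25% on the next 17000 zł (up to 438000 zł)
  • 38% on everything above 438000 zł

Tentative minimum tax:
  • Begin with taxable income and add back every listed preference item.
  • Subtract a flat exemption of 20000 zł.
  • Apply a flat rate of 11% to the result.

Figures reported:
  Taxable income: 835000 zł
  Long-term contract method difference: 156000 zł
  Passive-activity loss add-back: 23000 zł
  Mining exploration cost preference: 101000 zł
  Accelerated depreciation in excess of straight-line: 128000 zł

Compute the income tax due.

222470 zł

Tentative minimum tax:
  Adjusted income: 835000 zł + 156000 zł + 23000 zł + 101000 zł + 128000 zł = 1243000 zł
  Less exemption 20000 zł → base 1223000 zł
  1223000 zł × 11% = 134530 zł

General income tax:
  421000 zł × 16% = 67360 zł
  17000 zł × 25% = 4250 zł
  397000 zł × 38% = 150860 zł
  → 222470 zł

222470 zł > 134530 zł, so the general income tax governs.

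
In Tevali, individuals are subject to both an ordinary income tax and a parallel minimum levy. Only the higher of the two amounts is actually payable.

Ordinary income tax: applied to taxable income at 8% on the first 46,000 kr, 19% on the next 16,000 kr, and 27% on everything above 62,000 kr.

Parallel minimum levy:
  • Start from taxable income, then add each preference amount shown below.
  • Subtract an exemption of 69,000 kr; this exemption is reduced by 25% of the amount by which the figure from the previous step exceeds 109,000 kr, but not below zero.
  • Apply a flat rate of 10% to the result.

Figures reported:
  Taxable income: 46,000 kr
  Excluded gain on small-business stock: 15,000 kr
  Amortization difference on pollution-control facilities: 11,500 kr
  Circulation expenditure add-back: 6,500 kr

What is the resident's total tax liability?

Parallel minimum levy:
  Adjusted income: 46,000 kr + 15,000 kr + 11,500 kr + 6,500 kr = 79,000 kr
  Exemption: 79,000 kr ≤ 109,000 kr, so full 69,000 kr applies
  Base: 79,000 kr − 69,000 kr = 10,000 kr
  10,000 kr × 10% = 1,000 kr

Ordinary income tax:
  46,000 kr × 8% = 3,680 kr

3,680 kr > 1,000 kr, so the ordinary income tax governs.

3,680 kr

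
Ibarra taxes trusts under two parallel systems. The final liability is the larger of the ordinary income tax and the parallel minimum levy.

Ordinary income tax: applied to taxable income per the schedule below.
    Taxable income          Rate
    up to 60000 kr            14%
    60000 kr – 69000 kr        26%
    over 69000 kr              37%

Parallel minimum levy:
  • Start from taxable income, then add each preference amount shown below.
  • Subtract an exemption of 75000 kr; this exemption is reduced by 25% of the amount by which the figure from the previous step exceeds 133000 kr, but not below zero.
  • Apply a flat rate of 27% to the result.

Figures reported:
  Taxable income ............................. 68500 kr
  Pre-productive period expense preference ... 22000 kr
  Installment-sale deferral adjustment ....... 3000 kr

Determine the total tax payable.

Ordinary income tax:
  60000 kr × 14% = 8400 kr
  8500 kr × 26% = 2210 kr
  → 10610 kr

Parallel minimum levy:
  Adjusted income: 68500 kr + 22000 kr + 3000 kr = 93500 kr
  Exemption: 93500 kr ≤ 133000 kr, so full 75000 kr applies
  Base: 93500 kr − 75000 kr = 18500 kr
  18500 kr × 27% = 4995 kr

10610 kr > 4995 kr, so the ordinary income tax governs.

10610 kr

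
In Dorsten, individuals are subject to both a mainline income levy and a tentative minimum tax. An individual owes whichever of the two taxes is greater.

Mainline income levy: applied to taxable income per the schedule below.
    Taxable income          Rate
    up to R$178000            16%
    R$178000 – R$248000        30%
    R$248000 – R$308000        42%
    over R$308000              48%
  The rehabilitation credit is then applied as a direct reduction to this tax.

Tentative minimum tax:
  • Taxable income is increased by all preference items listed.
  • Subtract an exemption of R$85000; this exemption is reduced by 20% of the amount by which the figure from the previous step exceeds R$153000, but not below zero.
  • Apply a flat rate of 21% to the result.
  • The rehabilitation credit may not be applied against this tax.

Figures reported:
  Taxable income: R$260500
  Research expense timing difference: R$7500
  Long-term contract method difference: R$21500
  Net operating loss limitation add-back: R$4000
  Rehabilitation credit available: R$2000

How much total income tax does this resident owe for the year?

R$52730

Tentative minimum tax:
  Adjusted income: R$260500 + R$7500 + R$21500 + R$4000 = R$293500
  Exemption: R$85000 − 20% × (R$293500 − R$153000) = R$85000 − R$28100 = R$56900
  Base: R$293500 − R$56900 = R$236600
  R$236600 × 21% = R$49686

Mainline income levy:
  R$178000 × 16% = R$28480
  R$70000 × 30% = R$21000
  R$12500 × 42% = R$5250
  → R$54730
  Less rehabilitation credit R$2000 → R$52730

R$52730 > R$49686, so the mainline income levy governs.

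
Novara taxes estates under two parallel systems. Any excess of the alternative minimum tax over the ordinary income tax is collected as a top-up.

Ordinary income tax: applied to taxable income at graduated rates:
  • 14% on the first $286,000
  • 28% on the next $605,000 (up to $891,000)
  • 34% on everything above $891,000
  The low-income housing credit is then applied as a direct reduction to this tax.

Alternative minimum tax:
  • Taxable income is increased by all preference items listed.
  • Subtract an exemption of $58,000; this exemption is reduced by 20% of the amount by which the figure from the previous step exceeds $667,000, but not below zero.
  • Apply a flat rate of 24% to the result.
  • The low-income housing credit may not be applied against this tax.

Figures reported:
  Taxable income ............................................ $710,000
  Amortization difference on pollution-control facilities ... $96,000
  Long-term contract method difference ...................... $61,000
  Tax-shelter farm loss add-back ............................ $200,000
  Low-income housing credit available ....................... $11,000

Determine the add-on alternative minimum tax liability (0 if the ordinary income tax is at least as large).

Alternative minimum tax:
  Adjusted income: $710,000 + $96,000 + $61,000 + $200,000 = $1,067,000
  Exemption: 20% × ($1,067,000 − $667,000) = $80,000 ≥ $58,000, so the exemption is fully phased out
  Base: $1,067,000 − $0 = $1,067,000
  $1,067,000 × 24% = $256,080

Ordinary income tax:
  $286,000 × 14% = $40,040
  $424,000 × 28% = $118,720
  → $158,760
  Less low-income housing credit $11,000 → $147,760

Excess of alternative minimum tax over ordinary income tax: $256,080 − $147,760 = $108,320.

$108,320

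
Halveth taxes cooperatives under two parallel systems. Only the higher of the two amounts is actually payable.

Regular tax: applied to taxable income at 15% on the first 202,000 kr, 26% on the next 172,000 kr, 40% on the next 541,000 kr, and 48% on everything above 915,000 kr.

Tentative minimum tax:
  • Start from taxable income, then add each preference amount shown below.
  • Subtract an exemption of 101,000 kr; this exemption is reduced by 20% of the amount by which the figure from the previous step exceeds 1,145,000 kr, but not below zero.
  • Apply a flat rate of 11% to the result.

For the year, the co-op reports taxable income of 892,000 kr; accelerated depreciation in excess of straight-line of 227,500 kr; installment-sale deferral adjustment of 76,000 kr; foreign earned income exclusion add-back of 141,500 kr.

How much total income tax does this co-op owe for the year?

282,220 kr

Tentative minimum tax:
  Adjusted income: 892,000 kr + 227,500 kr + 76,000 kr + 141,500 kr = 1,337,000 kr
  Exemption: 101,000 kr − 20% × (1,337,000 kr − 1,145,000 kr) = 101,000 kr − 38,400 kr = 62,600 kr
  Base: 1,337,000 kr − 62,600 kr = 1,274,400 kr
  1,274,400 kr × 11% = 140,184 kr

Regular tax:
  202,000 kr × 15% = 30,300 kr
  172,000 kr × 26% = 44,720 kr
  518,000 kr × 40% = 207,200 kr
  → 282,220 kr

282,220 kr > 140,184 kr, so the regular tax governs.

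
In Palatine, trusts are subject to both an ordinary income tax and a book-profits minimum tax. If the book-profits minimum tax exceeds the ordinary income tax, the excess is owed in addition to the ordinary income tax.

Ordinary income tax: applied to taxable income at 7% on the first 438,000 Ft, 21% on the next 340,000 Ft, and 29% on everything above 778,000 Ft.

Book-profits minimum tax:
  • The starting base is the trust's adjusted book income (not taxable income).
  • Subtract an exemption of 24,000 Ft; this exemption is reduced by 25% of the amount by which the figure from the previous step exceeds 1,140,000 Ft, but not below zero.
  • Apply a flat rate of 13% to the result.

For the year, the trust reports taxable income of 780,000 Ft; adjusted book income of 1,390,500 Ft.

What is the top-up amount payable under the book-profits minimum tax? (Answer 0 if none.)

78,125 Ft

Ordinary income tax:
  438,000 Ft × 7% = 30,660 Ft
  340,000 Ft × 21% = 71,400 Ft
  2,000 Ft × 29% = 580 Ft
  → 102,640 Ft

Book-profits minimum tax:
  Base (adjusted book income): 1,390,500 Ft
  Exemption: 25% × (1,390,500 Ft − 1,140,000 Ft) = 62,625 Ft ≥ 24,000 Ft, so the exemption is fully phased out
  Base: 1,390,500 Ft − 0 Ft = 1,390,500 Ft
  1,390,500 Ft × 13% = 180,765 Ft

Excess of book-profits minimum tax over ordinary income tax: 180,765 Ft − 102,640 Ft = 78,125 Ft.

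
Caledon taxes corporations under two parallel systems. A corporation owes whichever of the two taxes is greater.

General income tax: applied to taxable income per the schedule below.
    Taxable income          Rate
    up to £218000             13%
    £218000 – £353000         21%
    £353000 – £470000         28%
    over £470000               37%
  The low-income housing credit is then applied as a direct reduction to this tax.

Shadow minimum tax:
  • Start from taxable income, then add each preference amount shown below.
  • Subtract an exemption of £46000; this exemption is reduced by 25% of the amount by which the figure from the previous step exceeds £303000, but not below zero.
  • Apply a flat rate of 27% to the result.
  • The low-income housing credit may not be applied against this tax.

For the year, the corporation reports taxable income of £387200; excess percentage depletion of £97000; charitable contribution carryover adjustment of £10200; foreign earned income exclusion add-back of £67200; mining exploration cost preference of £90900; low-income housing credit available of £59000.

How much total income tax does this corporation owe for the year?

£176175

General income tax:
  £218000 × 13% = £28340
  £135000 × 21% = £28350
  £34200 × 28% = £9576
  → £66266
  Less low-income housing credit £59000 → £7266

Shadow minimum tax:
  Adjusted income: £387200 + £97000 + £10200 + £67200 + £90900 = £652500
  Exemption: 25% × (£652500 − £303000) = £87375 ≥ £46000, so the exemption is fully phased out
  Base: £652500 − £0 = £652500
  £652500 × 27% = £176175

£176175 > £7266, so the shadow minimum tax is the binding amount.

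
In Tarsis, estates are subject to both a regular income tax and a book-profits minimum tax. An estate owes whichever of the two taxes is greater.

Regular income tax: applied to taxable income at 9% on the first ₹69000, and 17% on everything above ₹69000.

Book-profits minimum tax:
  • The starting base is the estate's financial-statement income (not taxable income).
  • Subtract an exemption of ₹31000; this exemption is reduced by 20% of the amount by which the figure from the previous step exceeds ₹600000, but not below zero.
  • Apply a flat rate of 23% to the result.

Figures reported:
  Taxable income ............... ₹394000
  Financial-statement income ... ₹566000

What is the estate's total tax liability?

Book-profits minimum tax:
  Base (financial-statement income): ₹566000
  Exemption: ₹566000 ≤ ₹600000, so full ₹31000 applies
  Base: ₹566000 − ₹31000 = ₹535000
  ₹535000 × 23% = ₹123050

Regular income tax:
  ₹69000 × 9% = ₹6210
  ₹325000 × 17% = ₹55250
  → ₹61460

₹123050 > ₹61460, so the book-profits minimum tax is the binding amount.

₹123050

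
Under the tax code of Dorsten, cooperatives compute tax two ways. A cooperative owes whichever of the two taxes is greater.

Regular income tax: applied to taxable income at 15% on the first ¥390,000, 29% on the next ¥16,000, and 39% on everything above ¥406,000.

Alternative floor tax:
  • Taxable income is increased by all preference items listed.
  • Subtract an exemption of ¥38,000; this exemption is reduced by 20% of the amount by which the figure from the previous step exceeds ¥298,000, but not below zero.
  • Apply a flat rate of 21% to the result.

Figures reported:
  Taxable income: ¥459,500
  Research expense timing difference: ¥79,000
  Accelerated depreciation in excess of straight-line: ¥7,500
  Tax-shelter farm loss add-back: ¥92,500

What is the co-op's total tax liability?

¥134,085

Regular income tax:
  ¥390,000 × 15% = ¥58,500
  ¥16,000 × 29% = ¥4,640
  ¥53,500 × 39% = ¥20,865
  → ¥84,005

Alternative floor tax:
  Adjusted income: ¥459,500 + ¥79,000 + ¥7,500 + ¥92,500 = ¥638,500
  Exemption: 20% × (¥638,500 − ¥298,000) = ¥68,100 ≥ ¥38,000, so the exemption is fully phased out
  Base: ¥638,500 − ¥0 = ¥638,500
  ¥638,500 × 21% = ¥134,085

¥134,085 > ¥84,005, so the alternative floor tax is the binding amount.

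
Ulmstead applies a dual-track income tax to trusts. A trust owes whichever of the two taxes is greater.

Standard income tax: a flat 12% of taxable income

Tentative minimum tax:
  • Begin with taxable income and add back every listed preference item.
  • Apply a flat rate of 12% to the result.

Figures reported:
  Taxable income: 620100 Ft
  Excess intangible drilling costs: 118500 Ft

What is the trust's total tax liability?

Standard income tax:
  620100 Ft × 12% = 74412 Ft

Tentative minimum tax:
  Adjusted income: 620100 Ft + 118500 Ft = 738600 Ft
  738600 Ft × 12% = 88632 Ft

88632 Ft > 74412 Ft, so the tentative minimum tax is the binding amount.

88632 Ft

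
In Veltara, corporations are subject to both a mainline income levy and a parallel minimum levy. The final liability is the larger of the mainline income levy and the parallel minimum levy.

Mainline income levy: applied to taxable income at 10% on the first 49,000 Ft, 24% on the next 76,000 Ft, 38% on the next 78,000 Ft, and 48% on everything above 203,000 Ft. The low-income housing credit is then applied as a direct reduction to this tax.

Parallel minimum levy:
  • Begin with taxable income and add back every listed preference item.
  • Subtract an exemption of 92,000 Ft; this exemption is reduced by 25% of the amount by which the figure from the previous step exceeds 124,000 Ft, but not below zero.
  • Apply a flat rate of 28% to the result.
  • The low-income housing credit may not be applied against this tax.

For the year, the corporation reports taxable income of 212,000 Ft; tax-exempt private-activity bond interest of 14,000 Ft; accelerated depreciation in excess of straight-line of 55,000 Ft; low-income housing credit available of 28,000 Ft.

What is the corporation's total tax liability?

63,910 Ft

Parallel minimum levy:
  Adjusted income: 212,000 Ft + 14,000 Ft + 55,000 Ft = 281,000 Ft
  Exemption: 92,000 Ft − 25% × (281,000 Ft − 124,000 Ft) = 92,000 Ft − 39,250 Ft = 52,750 Ft
  Base: 281,000 Ft − 52,750 Ft = 228,250 Ft
  228,250 Ft × 28% = 63,910 Ft

Mainline income levy:
  49,000 Ft × 10% = 4,900 Ft
  76,000 Ft × 24% = 18,240 Ft
  78,000 Ft × 38% = 29,640 Ft
  9,000 Ft × 48% = 4,320 Ft
  → 57,100 Ft
  Less low-income housing credit 28,000 Ft → 29,100 Ft

63,910 Ft > 29,100 Ft, so the parallel minimum levy is the binding amount.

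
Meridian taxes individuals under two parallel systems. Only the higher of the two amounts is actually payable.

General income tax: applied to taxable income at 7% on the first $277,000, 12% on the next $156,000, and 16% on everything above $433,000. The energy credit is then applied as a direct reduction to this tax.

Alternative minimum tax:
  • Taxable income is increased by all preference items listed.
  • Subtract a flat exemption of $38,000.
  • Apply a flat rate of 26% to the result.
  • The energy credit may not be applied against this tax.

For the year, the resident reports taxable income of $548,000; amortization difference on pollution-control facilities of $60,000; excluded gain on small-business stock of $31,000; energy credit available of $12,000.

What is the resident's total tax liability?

General income tax:
  $277,000 × 7% = $19,390
  $156,000 × 12% = $18,720
  $115,000 × 16% = $18,400
  → $56,510
  Less energy credit $12,000 → $44,510

Alternative minimum tax:
  Adjusted income: $548,000 + $60,000 + $31,000 = $639,000
  Less exemption $38,000 → base $601,000
  $601,000 × 26% = $156,260

$156,260 > $44,510, so the alternative minimum tax is the binding amount.

$156,260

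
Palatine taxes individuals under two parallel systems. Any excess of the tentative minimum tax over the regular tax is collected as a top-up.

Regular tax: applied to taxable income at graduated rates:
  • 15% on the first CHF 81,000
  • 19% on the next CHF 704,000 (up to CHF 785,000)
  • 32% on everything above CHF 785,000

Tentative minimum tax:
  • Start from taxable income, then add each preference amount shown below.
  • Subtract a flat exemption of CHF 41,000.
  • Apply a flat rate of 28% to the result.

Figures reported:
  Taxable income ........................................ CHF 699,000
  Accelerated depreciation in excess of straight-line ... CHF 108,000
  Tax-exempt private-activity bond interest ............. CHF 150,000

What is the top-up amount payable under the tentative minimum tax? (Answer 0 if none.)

Tentative minimum tax:
  Adjusted income: CHF 699,000 + CHF 108,000 + CHF 150,000 = CHF 957,000
  Less exemption CHF 41,000 → base CHF 916,000
  CHF 916,000 × 28% = CHF 256,480

Regular tax:
  CHF 81,000 × 15% = CHF 12,150
  CHF 618,000 × 19% = CHF 117,420
  → CHF 129,570

Excess of tentative minimum tax over regular tax: CHF 256,480 − CHF 129,570 = CHF 126,910.

CHF 126,910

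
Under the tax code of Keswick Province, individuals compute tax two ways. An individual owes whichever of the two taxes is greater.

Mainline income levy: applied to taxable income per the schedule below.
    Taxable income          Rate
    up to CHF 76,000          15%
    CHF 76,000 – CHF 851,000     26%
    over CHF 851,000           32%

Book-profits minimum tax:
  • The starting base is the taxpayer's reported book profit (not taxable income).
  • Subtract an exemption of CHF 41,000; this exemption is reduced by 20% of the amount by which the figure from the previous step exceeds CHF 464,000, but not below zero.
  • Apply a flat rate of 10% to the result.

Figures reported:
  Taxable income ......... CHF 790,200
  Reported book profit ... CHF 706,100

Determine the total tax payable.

Book-profits minimum tax:
  Base (reported book profit): CHF 706,100
  Exemption: 20% × (CHF 706,100 − CHF 464,000) = CHF 48,420 ≥ CHF 41,000, so the exemption is fully phased out
  Base: CHF 706,100 − CHF 0 = CHF 706,100
  CHF 706,100 × 10% = CHF 70,610

Mainline income levy:
  CHF 76,000 × 15% = CHF 11,400
  CHF 714,200 × 26% = CHF 185,692
  → CHF 197,092

CHF 197,092 > CHF 70,610, so the mainline income levy governs.

CHF 197,092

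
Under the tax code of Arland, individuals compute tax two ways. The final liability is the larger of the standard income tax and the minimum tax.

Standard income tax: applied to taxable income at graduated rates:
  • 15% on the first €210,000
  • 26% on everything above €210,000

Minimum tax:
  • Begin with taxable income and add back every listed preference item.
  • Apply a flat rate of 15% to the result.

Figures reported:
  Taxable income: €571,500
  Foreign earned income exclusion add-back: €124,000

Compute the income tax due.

Minimum tax:
  Adjusted income: €571,500 + €124,000 = €695,500
  €695,500 × 15% = €104,325

Standard income tax:
  €210,000 × 15% = €31,500
  €361,500 × 26% = €93,990
  → €125,490

€125,490 > €104,325, so the standard income tax governs.

€125,490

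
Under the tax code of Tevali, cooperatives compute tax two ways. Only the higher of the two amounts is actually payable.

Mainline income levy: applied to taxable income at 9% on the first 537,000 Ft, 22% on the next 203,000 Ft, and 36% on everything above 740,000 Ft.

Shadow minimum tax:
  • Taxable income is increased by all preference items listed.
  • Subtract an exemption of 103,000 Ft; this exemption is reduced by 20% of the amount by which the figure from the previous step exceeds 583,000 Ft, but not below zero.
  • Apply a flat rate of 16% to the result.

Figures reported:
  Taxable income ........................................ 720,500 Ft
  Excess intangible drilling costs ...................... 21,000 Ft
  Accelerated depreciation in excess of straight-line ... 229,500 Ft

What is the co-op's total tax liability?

Shadow minimum tax:
  Adjusted income: 720,500 Ft + 21,000 Ft + 229,500 Ft = 971,000 Ft
  Exemption: 103,000 Ft − 20% × (971,000 Ft − 583,000 Ft) = 103,000 Ft − 77,600 Ft = 25,400 Ft
  Base: 971,000 Ft − 25,400 Ft = 945,600 Ft
  945,600 Ft × 16% = 151,296 Ft

Mainline income levy:
  537,000 Ft × 9% = 48,330 Ft
  183,500 Ft × 22% = 40,370 Ft
  → 88,700 Ft

151,296 Ft > 88,700 Ft, so the shadow minimum tax is the binding amount.

151,296 Ft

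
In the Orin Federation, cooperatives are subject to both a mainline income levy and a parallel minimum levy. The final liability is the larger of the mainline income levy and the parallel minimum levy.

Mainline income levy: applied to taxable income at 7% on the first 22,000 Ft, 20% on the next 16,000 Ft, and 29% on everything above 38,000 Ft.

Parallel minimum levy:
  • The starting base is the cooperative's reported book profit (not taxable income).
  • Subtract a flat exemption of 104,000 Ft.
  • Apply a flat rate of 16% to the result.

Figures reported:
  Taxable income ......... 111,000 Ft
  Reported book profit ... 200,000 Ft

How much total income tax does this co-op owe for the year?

Mainline income levy:
  22,000 Ft × 7% = 1,540 Ft
  16,000 Ft × 20% = 3,200 Ft
  73,000 Ft × 29% = 21,170 Ft
  → 25,910 Ft

Parallel minimum levy:
  Base (reported book profit): 200,000 Ft
  Less exemption 104,000 Ft → base 96,000 Ft
  96,000 Ft × 16% = 15,360 Ft

25,910 Ft > 15,360 Ft, so the mainline income levy governs.

25,910 Ft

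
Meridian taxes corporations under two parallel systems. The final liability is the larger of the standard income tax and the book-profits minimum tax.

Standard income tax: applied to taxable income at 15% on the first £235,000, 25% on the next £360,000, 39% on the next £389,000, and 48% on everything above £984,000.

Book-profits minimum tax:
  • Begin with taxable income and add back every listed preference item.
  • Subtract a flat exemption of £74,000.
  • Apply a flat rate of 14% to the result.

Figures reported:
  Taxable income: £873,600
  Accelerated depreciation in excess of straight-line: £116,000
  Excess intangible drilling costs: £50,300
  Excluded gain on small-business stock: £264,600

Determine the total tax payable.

Standard income tax:
  £235,000 × 15% = £35,250
  £360,000 × 25% = £90,000
  £278,600 × 39% = £108,654
  → £233,904

Book-profits minimum tax:
  Adjusted income: £873,600 + £116,000 + £50,300 + £264,600 = £1,304,500
  Less exemption £74,000 → base £1,230,500
  £1,230,500 × 14% = £172,270

£233,904 > £172,270, so the standard income tax governs.

£233,904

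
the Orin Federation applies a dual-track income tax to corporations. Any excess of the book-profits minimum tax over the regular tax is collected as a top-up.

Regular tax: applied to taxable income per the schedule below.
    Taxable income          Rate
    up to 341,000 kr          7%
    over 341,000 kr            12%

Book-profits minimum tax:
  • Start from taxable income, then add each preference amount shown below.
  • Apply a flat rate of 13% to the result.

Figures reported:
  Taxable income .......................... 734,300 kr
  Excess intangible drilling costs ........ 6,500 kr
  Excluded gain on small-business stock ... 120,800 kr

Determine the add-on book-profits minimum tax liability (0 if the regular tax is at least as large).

Book-profits minimum tax:
  Adjusted income: 734,300 kr + 6,500 kr + 120,800 kr = 861,600 kr
  861,600 kr × 13% = 112,008 kr

Regular tax:
  341,000 kr × 7% = 23,870 kr
  393,300 kr × 12% = 47,196 kr
  → 71,066 kr

Excess of book-profits minimum tax over regular tax: 112,008 kr − 71,066 kr = 40,942 kr.

40,942 kr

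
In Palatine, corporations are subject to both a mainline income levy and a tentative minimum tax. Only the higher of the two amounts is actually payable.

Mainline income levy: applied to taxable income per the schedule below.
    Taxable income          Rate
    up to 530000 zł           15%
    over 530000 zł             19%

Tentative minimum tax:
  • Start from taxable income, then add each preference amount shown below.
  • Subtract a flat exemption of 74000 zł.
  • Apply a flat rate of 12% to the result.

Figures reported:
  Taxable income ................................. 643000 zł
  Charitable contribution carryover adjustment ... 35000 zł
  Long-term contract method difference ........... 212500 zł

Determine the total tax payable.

100970 zł

Tentative minimum tax:
  Adjusted income: 643000 zł + 35000 zł + 212500 zł = 890500 zł
  Less exemption 74000 zł → base 816500 zł
  816500 zł × 12% = 97980 zł

Mainline income levy:
  530000 zł × 15% = 79500 zł
  113000 zł × 19% = 21470 zł
  → 100970 zł

100970 zł > 97980 zł, so the mainline income levy governs.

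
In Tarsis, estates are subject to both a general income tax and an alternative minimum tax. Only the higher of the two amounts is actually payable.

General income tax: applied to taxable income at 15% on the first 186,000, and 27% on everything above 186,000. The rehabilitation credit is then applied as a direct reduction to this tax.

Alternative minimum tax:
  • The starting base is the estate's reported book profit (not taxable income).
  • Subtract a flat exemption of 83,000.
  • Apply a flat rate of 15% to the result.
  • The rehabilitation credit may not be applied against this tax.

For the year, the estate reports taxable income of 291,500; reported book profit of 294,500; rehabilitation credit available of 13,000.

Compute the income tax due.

43,385

General income tax:
  186,000 × 15% = 27,900
  105,500 × 27% = 28,485
  → 56,385
  Less rehabilitation credit 13,000 → 43,385

Alternative minimum tax:
  Base (reported book profit): 294,500
  Less exemption 83,000 → base 211,500
  211,500 × 15% = 31,725

43,385 > 31,725, so the general income tax governs.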